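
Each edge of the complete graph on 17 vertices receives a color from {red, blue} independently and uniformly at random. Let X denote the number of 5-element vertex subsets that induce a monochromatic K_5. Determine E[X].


Let X = Σ_S X_S over the C(17, 5) = 6188 subsets S of size 5, where X_S = 1 if the K_5 on S is monochromatic.
For a fixed S, the K_5 on S has C(5, 2) = 10 edges. P[all 10 edges red] = (1/2)^10, and likewise for blue, so P[monochromatic] = 2·(1/2)^10 = 2^{1 − 10} = 1/512.
By linearity: E[X] = C(17, 5) · 2^{1 − 10} = 6188 · 1/512 = 1547/128.
Numerically: E[X] ≈ 12.085938.

E[X] = C(17,5)·2^(1−C(5,2)) = 1547/128 ≈ 12.085938.


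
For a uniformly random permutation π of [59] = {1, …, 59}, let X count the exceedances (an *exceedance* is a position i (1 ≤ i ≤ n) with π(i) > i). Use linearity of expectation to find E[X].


Write X = Σ_{i=1}^{59} X_i, where X_i = 1_{π(i) > i}.
For each fixed i, π(i) is uniform over {1, …, 59} (marginal of a uniform permutation), so P[π(i) > i] = (n − i)/n. Summing: Σ_{i=1}^{59} (n − i)/n = (0 + 1 + … + 58)/59 = 59(59 − 1)/(2·59) = (59 − 1)/2.
Hence E[X] = Σ_{i=1}^{59} (59 − i)/59 = 29 ≈ 29.000000.

E[X] = 29 = 29.000000.


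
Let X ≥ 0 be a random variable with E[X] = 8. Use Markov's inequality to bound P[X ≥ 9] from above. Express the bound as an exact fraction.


μ = E[X] = 8, a = 9.
Markov: P[X ≥ 9] ≤ μ/a = (8)/9 = 8/9.
Numerically: ≈ 0.889.
(Since a = 9 > μ = 8.000, the bound 8/9 is < 1 and informative.)

P[X ≥ 9] ≤ 8/9 ≈ 0.889.


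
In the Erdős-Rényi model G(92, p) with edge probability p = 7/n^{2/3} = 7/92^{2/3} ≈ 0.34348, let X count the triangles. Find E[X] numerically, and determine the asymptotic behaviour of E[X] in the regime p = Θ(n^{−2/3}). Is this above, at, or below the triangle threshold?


Number of potential triangles: C(92, 3) = 125580.
Each occurs with probability p³ ≈ (0.34348)³ ≈ 4.0524575e-02.
By linearity: E[X] = C(92, 3)·p³ ≈ 125580 · 4.0524575e-02 ≈ 5089.07609.
Since α = 2/3 < 1, p = c/n^{2/3} ≫ 1/n is above the triangle threshold p ~ 1/n. Asymptotically E[X] ~ (c³/6)·n^{3(1−α)} = (7³/6)·n^{1} → ∞; triangles are abundant w.h.p.

E[X] ≈ 5089.07609; in regime p = Θ(1/n^{2/3}) E[X] diverges (above the triangle threshold p ~ 1/n).


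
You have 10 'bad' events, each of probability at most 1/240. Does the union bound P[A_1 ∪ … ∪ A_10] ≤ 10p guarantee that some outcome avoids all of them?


Union bound: P[∪_{i=1}^{10} A_i] ≤ Σ_i P[A_i] ≤ 10·p = 10·(1/240) = 1/24.
Numerically: 1/24 ≈ 0.04167.
Is 1/24 < 1? YES.
Since P[∪ A_i] ≤ 1/24 < 1, the complement has P[∩ A_i^c] ≥ 1 − 1/24 = 23/24 > 0, so some outcome avoids every A_i.

10·p = 1/24 ≈ 0.04167; existence CERTIFIED by the union bound.


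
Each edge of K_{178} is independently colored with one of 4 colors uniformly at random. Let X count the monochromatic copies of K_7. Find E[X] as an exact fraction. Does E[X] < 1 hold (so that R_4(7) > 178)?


E[X] = C(178, 7) · 4^{1 − 21} = 996867063280 · 4^{−20} = 996867063280/1099511627776.
As a reduced fraction: E[X] = 62304191455/68719476736 ≈ 0.9066453.
Is E[X] < 1? YES.
Since E[X] < 1, there exists a 4-coloring of K_{178} with no monochromatic K_7; hence R_4(7) > 178.

E[X] = 62304191455/68719476736 ≈ 0.9066453; E[X] < 1, so R_4(7) > 178.


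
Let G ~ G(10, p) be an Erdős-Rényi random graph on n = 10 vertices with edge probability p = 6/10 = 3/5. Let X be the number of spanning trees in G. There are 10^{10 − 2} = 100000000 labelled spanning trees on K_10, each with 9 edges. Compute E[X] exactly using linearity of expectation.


K_10 has 10^{10 − 2} = 100000000 labelled spanning trees.
For each such spanning tree H, let X_H = 1 if all 9 edges of H are present in G. Then P[X_H = 1] = p^{9} = (3/5)^{9} = 19683/1953125.
By linearity: E[X] = Σ_H E[X_H] = 100000000 · p^{9} = 100000000 · 19683/1953125 = 5038848/5.
Numerically: E[X] ≈ 1.01e+06.

E[X] = 100000000 · (3/5)^{9} = 5038848/5 ≈ 1.01e+06.


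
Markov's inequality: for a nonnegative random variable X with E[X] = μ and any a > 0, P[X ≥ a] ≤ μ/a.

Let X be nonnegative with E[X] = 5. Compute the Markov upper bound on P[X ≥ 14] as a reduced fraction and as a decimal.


μ = E[X] = 5, a = 14.
Markov: P[X ≥ 14] ≤ μ/a = (5)/14 = 5/14.
Numerically: ≈ 0.35714.
(Since a = 14 > μ = 5.00000, the bound 5/14 is < 1 and informative.)

P[X ≥ 14] ≤ 5/14 ≈ 0.35714.


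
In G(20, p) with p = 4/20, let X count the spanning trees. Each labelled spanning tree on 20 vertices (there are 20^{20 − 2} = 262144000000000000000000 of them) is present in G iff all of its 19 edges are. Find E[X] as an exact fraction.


K_20 has 20^{20 − 2} = 262144000000000000000000 labelled spanning trees.
For each such spanning tree H, let X_H = 1 if all 19 edges of H are present in G. Then P[X_H = 1] = p^{19} = (1/5)^{19} = 1/19073486328125.
Summing the indicators: E[X] = Σ_H E[X_H] = 262144000000000000000000 · p^{19} = 262144000000000000000000 · 1/19073486328125 = 68719476736/5.
Numerically: E[X] ≈ 1.37439e+10.

E[X] = 262144000000000000000000 · (1/5)^{19} = 68719476736/5 ≈ 1.37439e+10.


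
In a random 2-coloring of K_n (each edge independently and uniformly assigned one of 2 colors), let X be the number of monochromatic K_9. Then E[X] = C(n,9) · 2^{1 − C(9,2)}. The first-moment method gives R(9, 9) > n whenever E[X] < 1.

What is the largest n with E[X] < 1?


We need C(n, 9) · 2^{1 − 36} < 1, i.e. C(n, 9) < 2^{36 − 1} = 34359738368.
Check values of n near the boundary:
  n = 63: C(63, 9) = 23667689815; 23667689815 < 34359738368? YES
  n = 64: C(64, 9) = 27540584512; 27540584512 < 34359738368? YES
  n = 65: C(65, 9) = 31966749880; 31966749880 < 34359738368? YES
  n = 66: C(66, 9) = 37014131440; 37014131440 < 34359738368? NO
  n = 67: C(67, 9) = 42757703560; 42757703560 < 34359738368? NO
  n = 68: C(68, 9) = 49280065120; 49280065120 < 34359738368? NO
The largest n with C(n, 9) < 34359738368 is n = 65 (where E[X] = 3995843735/4294967296 ≈ 0.9303549). Hence R(9, 9) > 65, i.e. R(9, 9) ≥ 66.

Largest n = 65; hence R(9, 9) > 65.


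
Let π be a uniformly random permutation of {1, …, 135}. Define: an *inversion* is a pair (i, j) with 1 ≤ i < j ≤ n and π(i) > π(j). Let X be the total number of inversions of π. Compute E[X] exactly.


Write X = Σ X_I over the C(135, 2) = 9045 pairs i < j, with X_I the indicator of one inversion.
There are 9045 indicators.
For each fixed pair i < j, the values π(i) and π(j) are two distinct elements of {1, …, 135} in uniformly random order; by symmetry P[π(i) > π(j)] = 1/2.
By linearity: E[X] = 9045 · (1/2) = C(135, 2) · (1/2) = 9045/2 = 9045/2 ≈ 4522.500.

E[X] = 9045/2 = 4522.500.


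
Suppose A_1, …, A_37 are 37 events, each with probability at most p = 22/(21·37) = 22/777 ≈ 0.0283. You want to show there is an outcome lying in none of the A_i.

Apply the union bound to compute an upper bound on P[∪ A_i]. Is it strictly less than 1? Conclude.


Union bound: P[∪_{i=1}^{37} A_i] ≤ Σ_i P[A_i] ≤ 37·p = 37·(22/777) = 22/21.
Numerically: 22/21 ≈ 1.0476.
Is 22/21 < 1? NO.
Since the bound 22/21 is ≥ 1, the union bound is uninformative here; it does NOT by itself certify existence.

37·p = 22/21 ≈ 1.0476; existence NOT certified by the union bound.


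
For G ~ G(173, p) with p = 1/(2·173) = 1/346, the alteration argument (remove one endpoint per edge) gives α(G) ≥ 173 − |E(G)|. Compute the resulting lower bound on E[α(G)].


E[|E(G)|] = C(173, 2)·p = 14878 · (1/346) = 43.
E[α(G)] ≥ n − E[|E(G)|] = 173 − 43 = 130.
Numerically: ≈ 130.0000.
(This is only a lower bound; the true E[α(G)] may be larger.)

E[α(G)] ≥ 130 ≈ 130.0000.


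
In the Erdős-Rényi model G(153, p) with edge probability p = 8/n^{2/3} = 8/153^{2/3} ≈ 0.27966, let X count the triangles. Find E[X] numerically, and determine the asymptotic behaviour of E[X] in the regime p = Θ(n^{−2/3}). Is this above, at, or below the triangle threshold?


Number of potential triangles: C(153, 3) = 585276.
Each occurs with probability p³ ≈ (0.27966)³ ≈ 2.1871930e-02.
By linearity: E[X] = C(153, 3)·p³ ≈ 585276 · 2.1871930e-02 ≈ 12801.11547.
Since α = 2/3 < 1, p = c/n^{2/3} ≫ 1/n is above the triangle threshold p ~ 1/n. Asymptotically E[X] ~ (c³/6)·n^{3(1−α)} = (8³/6)·n^{1} → ∞; triangles are abundant w.h.p.

E[X] ≈ 12801.11547; in regime p = Θ(1/n^{2/3}) E[X] diverges (above the triangle threshold p ~ 1/n).


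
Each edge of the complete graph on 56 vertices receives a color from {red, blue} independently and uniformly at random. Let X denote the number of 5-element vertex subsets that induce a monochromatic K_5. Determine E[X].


Let X = Σ_S X_S over the C(56, 5) = 3819816 subsets S of size 5, where X_S = 1 if the K_5 on S is monochromatic.
For a fixed S, the K_5 on S has C(5, 2) = 10 edges. P[all 10 edges red] = (1/2)^10, and likewise for blue, so P[monochromatic] = 2·(1/2)^10 = 2^{1 − 10} = 1/512.
Summing: E[X] = C(56, 5) · 2^{1 − 10} = 3819816 · 1/512 = 477477/64.
Numerically: E[X] ≈ 7460.578.

E[X] = C(56,5)·2^(1−C(5,2)) = 477477/64 ≈ 7460.578.


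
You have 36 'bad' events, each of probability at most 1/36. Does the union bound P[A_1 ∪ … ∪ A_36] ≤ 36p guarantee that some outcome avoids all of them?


Union bound: P[∪_{i=1}^{36} A_i] ≤ Σ_i P[A_i] ≤ 36·p = 36·(1/36) = 1.
Numerically: 1 ≈ 1.000000.
Is 1 < 1? NO.
Since the bound 1 is ≥ 1, the union bound is uninformative here; it does NOT by itself certify existence.

36·p = 1 ≈ 1.000000; existence NOT certified by the union bound.


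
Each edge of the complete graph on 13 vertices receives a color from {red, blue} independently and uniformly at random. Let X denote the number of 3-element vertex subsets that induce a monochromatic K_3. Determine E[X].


Let X = Σ_S X_S over the C(13, 3) = 286 subsets S of size 3, where X_S = 1 if the K_3 on S is monochromatic.
For a fixed S, the K_3 on S has C(3, 2) = 3 edges. P[all 3 edges red] = (1/2)^3, and likewise for blue, so P[monochromatic] = 2·(1/2)^3 = 2^{1 − 3} = 1/4.
Summing: E[X] = C(13, 3) · 2^{1 − 3} = 286 · 1/4 = 143/2.
Numerically: E[X] ≈ 71.500.

E[X] = C(13,3)·2^(1−C(3,2)) = 143/2 ≈ 71.500.


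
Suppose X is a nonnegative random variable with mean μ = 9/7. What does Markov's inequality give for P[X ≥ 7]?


μ = E[X] = 9/7, a = 7.
Markov: P[X ≥ 7] ≤ μ/a = (9/7)/7 = 9/49.
Numerically: ≈ 0.183673.
(Since a = 7 > μ = 1.285714, the bound 9/49 is < 1 and informative.)

P[X ≥ 7] ≤ 9/49 ≈ 0.183673.


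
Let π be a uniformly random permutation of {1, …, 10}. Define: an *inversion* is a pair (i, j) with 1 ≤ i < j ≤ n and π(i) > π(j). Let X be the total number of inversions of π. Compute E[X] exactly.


Write X = Σ X_I over the C(10, 2) = 45 pairs i < j, with X_I the indicator of one inversion.
There are 45 indicators.
For each fixed pair i < j, the values π(i) and π(j) are two distinct elements of {1, …, 10} in uniformly random order; by symmetry P[π(i) > π(j)] = 1/2.
By linearity: E[X] = 45 · (1/2) = C(10, 2) · (1/2) = 45/2 = 45/2 ≈ 22.5000.

E[X] = 45/2 = 22.5000.


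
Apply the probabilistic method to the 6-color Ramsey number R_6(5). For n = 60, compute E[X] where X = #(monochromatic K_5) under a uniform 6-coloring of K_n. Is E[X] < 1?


E[X] = C(60, 5) · 6^{1 − 10} = 5461512 · 6^{−9} = 5461512/10077696.
As a reduced fraction: E[X] = 227563/419904 ≈ 0.5419.
Is E[X] < 1? YES.
Since E[X] < 1, there exists a 6-coloring of K_{60} with no monochromatic K_5; hence R_6(5) > 60.

E[X] = 227563/419904 ≈ 0.5419; E[X] < 1, so R_6(5) > 60.


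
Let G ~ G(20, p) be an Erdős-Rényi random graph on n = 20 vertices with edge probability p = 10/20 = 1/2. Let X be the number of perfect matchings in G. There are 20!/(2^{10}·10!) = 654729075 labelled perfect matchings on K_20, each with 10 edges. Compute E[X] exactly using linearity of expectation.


K_20 has 20!/(2^{10}·10!) = 654729075 labelled perfect matchings.
For each such perfect matching H, let X_H = 1 if all 10 edges of H are present in G. Then P[X_H = 1] = p^{10} = (1/2)^{10} = 1/1024.
Summing the indicators: E[X] = Σ_H E[X_H] = 654729075 · p^{10} = 654729075 · 1/1024 = 654729075/1024.
Numerically: E[X] ≈ 6.3938e+05.

E[X] = 654729075 · (1/2)^{10} = 654729075/1024 ≈ 6.3938e+05.


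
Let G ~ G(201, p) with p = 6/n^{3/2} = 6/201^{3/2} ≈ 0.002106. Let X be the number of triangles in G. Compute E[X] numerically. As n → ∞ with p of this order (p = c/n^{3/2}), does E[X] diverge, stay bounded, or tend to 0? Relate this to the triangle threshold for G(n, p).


Number of potential triangles: C(201, 3) = 1333300.
Each occurs with probability p³ ≈ (0.002106)³ ≈ 9.334079e-09.
By linearity: E[X] = C(201, 3)·p³ ≈ 1333300 · 9.334079e-09 ≈ 0.0124.
Since α = 3/2 > 1, p = c/n^{3/2} = o(1/n) is below the triangle threshold p ~ 1/n. Asymptotically E[X] ~ (c³/6)·n^{3(1−α)} = (6³/6)·n^{-1.5} → 0, so by Markov's inequality G has no triangles w.h.p.

E[X] ≈ 0.0124; in regime p = Θ(1/n^{3/2}) E[X] tends to 0 (below the triangle threshold p ~ 1/n).


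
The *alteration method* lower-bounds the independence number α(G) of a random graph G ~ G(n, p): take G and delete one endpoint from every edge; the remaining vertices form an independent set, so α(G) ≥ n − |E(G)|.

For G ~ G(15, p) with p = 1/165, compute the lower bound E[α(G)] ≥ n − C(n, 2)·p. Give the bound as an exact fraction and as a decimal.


E[|E(G)|] = C(15, 2)·p = 105 · (1/165) = 7/11.
E[α(G)] ≥ n − E[|E(G)|] = 15 − 7/11 = 158/11.
Numerically: ≈ 14.364.
(This is only a lower bound; the true E[α(G)] may be larger.)

E[α(G)] ≥ 158/11 ≈ 14.364.


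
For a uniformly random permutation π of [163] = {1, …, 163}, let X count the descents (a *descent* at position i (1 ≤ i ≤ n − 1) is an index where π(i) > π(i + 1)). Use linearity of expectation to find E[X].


Write X = Σ X_I over i = 1, …, 162, with X_I the indicator of one descent.
There are 162 indicators.
For each fixed i, the pair (π(i), π(i+1)) is a uniformly random ordered pair of distinct values from {1, …, 163}; by symmetry P[π(i) > π(i+1)] = 1/2.
By linearity: E[X] = 162 · (1/2) = (163 − 1) · (1/2) = 81 ≈ 81.000.

E[X] = 81 = 81.000.


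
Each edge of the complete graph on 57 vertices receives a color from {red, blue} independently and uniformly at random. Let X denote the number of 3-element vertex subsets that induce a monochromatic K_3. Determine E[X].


Let X = Σ_S X_S over the C(57, 3) = 29260 subsets S of size 3, where X_S = 1 if the K_3 on S is monochromatic.
For a fixed S, the K_3 on S has C(3, 2) = 3 edges. P[all 3 edges red] = (1/2)^3, and likewise for blue, so P[monochromatic] = 2·(1/2)^3 = 2^{1 − 3} = 1/4.
By linearity: E[X] = C(57, 3) · 2^{1 − 3} = 29260 · 1/4 = 7315.
Numerically: E[X] ≈ 7315.000.

E[X] = C(57,3)·2^(1−C(3,2)) = 7315 ≈ 7315.000.


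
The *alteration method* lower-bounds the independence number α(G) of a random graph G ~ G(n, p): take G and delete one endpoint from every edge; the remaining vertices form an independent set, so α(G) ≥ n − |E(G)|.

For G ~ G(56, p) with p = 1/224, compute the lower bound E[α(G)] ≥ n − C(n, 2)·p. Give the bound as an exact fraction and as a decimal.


E[|E(G)|] = C(56, 2)·p = 1540 · (1/224) = 55/8.
E[α(G)] ≥ n − E[|E(G)|] = 56 − 55/8 = 393/8.
Numerically: ≈ 49.1250.
(This is only a lower bound; the true E[α(G)] may be larger.)

E[α(G)] ≥ 393/8 ≈ 49.1250.


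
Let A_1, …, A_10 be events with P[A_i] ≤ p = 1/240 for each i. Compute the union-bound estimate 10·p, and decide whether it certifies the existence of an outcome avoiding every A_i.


Union bound: P[∪_{i=1}^{10} A_i] ≤ Σ_i P[A_i] ≤ 10·p = 10·(1/240) = 1/24.
Numerically: 1/24 ≈ 0.04167.
Is 1/24 < 1? YES.
Since P[∪ A_i] ≤ 1/24 < 1, the complement has P[∩ A_i^c] ≥ 1 − 1/24 = 23/24 > 0, so some outcome avoids every A_i.

10·p = 1/24 ≈ 0.04167; existence CERTIFIED by the union bound.


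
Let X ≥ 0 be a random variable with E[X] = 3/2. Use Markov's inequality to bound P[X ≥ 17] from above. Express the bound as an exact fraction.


μ = E[X] = 3/2, a = 17.
Markov: P[X ≥ 17] ≤ μ/a = (3/2)/17 = 3/34.
Numerically: ≈ 0.088235.
(Since a = 17 > μ = 1.500000, the bound 3/34 is < 1 and informative.)

P[X ≥ 17] ≤ 3/34 ≈ 0.088235.


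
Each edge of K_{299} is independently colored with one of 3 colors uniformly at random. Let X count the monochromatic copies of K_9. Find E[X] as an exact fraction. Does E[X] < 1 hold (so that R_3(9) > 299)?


E[X] = C(299, 9) · 3^{1 − 36} = 46610674441390059 · 3^{−35} = 46610674441390059/50031545098999707.
As a reduced fraction: E[X] = 15536891480463353/16677181699666569 ≈ 0.93163.
Is E[X] < 1? YES.
Since E[X] < 1, there exists a 3-coloring of K_{299} with no monochromatic K_9; hence R_3(9) > 299.

E[X] = 15536891480463353/16677181699666569 ≈ 0.93163; E[X] < 1, so R_3(9) > 299.


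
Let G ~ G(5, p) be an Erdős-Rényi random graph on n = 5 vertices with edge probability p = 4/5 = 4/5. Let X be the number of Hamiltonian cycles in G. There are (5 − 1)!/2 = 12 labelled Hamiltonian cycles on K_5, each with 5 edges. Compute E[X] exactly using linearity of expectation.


K_5 has (5 − 1)!/2 = 12 labelled Hamiltonian cycles.
For each such Hamiltonian cycle H, let X_H = 1 if all 5 edges of H are present in G. Then P[X_H = 1] = p^{5} = (4/5)^{5} = 1024/3125.
By linearity: E[X] = Σ_H E[X_H] = 12 · p^{5} = 12 · 1024/3125 = 12288/3125.
Numerically: E[X] ≈ 3.932.

E[X] = 12 · (4/5)^{5} = 12288/3125 ≈ 3.932.


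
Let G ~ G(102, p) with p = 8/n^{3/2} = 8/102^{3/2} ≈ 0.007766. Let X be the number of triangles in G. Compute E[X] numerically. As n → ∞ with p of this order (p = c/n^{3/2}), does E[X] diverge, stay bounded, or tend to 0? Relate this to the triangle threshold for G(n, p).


Number of potential triangles: C(102, 3) = 171700.
Each occurs with probability p³ ≈ (0.007766)³ ≈ 4.683486e-07.
By linearity: E[X] = C(102, 3)·p³ ≈ 171700 · 4.683486e-07 ≈ 0.0804.
Since α = 3/2 > 1, p = c/n^{3/2} = o(1/n) is below the triangle threshold p ~ 1/n. Asymptotically E[X] ~ (c³/6)·n^{3(1−α)} = (8³/6)·n^{-1.5} → 0, so by Markov's inequality G has no triangles w.h.p.

E[X] ≈ 0.0804; in regime p = Θ(1/n^{3/2}) E[X] tends to 0 (below the triangle threshold p ~ 1/n).


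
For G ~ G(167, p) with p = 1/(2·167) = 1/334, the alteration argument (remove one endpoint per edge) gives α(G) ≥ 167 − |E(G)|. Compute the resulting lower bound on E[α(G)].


E[|E(G)|] = C(167, 2)·p = 13861 · (1/334) = 83/2.
E[α(G)] ≥ n − E[|E(G)|] = 167 − 83/2 = 251/2.
Numerically: ≈ 125.50000.
(This is only a lower bound; the true E[α(G)] may be larger.)

E[α(G)] ≥ 251/2 ≈ 125.50000.


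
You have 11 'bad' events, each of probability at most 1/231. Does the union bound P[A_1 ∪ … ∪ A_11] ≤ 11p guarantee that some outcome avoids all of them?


Union bound: P[∪_{i=1}^{11} A_i] ≤ Σ_i P[A_i] ≤ 11·p = 11·(1/231) = 1/21.
Numerically: 1/21 ≈ 0.047619.
Is 1/21 < 1? YES.
Since P[∪ A_i] ≤ 1/21 < 1, the complement has P[∩ A_i^c] ≥ 1 − 1/21 = 20/21 > 0, so some outcome avoids every A_i.

11·p = 1/21 ≈ 0.047619; existence CERTIFIED by the union bound.


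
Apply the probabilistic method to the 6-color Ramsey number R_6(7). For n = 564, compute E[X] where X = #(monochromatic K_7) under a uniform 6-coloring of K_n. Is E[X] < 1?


E[X] = C(564, 7) · 6^{1 − 21} = 3469685994423792 · 6^{−20} = 3469685994423792/3656158440062976.
As a reduced fraction: E[X] = 24095041627943/25389989167104 ≈ 0.949.
Is E[X] < 1? YES.
Since E[X] < 1, there exists a 6-coloring of K_{564} with no monochromatic K_7; hence R_6(7) > 564.

E[X] = 24095041627943/25389989167104 ≈ 0.949; E[X] < 1, so R_6(7) > 564.


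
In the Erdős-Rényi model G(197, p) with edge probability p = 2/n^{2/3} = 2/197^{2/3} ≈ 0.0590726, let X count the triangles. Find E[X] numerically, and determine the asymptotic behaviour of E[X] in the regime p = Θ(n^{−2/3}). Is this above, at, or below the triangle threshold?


Number of potential triangles: C(197, 3) = 1254890.
Each occurs with probability p³ ≈ (0.0590726)³ ≈ 2.06137752e-04.
By linearity: E[X] = C(197, 3)·p³ ≈ 1254890 · 2.06137752e-04 ≈ 258.680203.
Since α = 2/3 < 1, p = c/n^{2/3} ≫ 1/n is above the triangle threshold p ~ 1/n. Asymptotically E[X] ~ (c³/6)·n^{3(1−α)} = (2³/6)·n^{1} → ∞; triangles are abundant w.h.p.

E[X] ≈ 258.680203; in regime p = Θ(1/n^{2/3}) E[X] diverges (above the triangle threshold p ~ 1/n).


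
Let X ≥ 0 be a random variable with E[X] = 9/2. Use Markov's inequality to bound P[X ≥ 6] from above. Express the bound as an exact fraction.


μ = E[X] = 9/2, a = 6.
Markov: P[X ≥ 6] ≤ μ/a = (9/2)/6 = 3/4.
Numerically: ≈ 0.750000.
(Since a = 6 > μ = 4.500000, the bound 3/4 is < 1 and informative.)

P[X ≥ 6] ≤ 3/4 ≈ 0.750000.


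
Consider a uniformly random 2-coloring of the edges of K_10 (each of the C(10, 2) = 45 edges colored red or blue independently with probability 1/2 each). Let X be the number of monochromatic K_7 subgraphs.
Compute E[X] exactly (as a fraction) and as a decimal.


Let X = Σ_S X_S over the C(10, 7) = 120 subsets S of size 7, where X_S = 1 if the K_7 on S is monochromatic.
For a fixed S, the K_7 on S has C(7, 2) = 21 edges. P[all 21 edges red] = (1/2)^21, and likewise for blue, so P[monochromatic] = 2·(1/2)^21 = 2^{1 − 21} = 1/1048576.
By linearity of expectation: E[X] = C(10, 7) · 2^{1 − 21} = 120 · 1/1048576 = 15/131072.
Numerically: E[X] ≈ 0.0001.

E[X] = C(10,7)·2^(1−C(7,2)) = 15/131072 ≈ 0.0001.


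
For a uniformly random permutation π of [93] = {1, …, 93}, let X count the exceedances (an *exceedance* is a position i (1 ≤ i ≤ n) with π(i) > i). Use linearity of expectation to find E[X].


Write X = Σ_{i=1}^{93} X_i, where X_i = 1_{π(i) > i}.
For each fixed i, π(i) is uniform over {1, …, 93} (marginal of a uniform permutation), so P[π(i) > i] = (n − i)/n. Summing: Σ_{i=1}^{93} (n − i)/n = (0 + 1 + … + 92)/93 = 93(93 − 1)/(2·93) = (93 − 1)/2.
Hence E[X] = Σ_{i=1}^{93} (93 − i)/93 = 46 ≈ 46.000.

E[X] = 46 = 46.000.


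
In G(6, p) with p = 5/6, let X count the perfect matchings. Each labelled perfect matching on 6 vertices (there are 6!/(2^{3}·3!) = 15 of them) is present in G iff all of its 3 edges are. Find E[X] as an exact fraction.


K_6 has 6!/(2^{3}·3!) = 15 labelled perfect matchings.
For each such perfect matching H, let X_H = 1 if all 3 edges of H are present in G. Then P[X_H = 1] = p^{3} = (5/6)^{3} = 125/216.
By linearity of expectation: E[X] = Σ_H E[X_H] = 15 · p^{3} = 15 · 125/216 = 625/72.
Numerically: E[X] ≈ 8.68056.

E[X] = 15 · (5/6)^{3} = 625/72 ≈ 8.68056.


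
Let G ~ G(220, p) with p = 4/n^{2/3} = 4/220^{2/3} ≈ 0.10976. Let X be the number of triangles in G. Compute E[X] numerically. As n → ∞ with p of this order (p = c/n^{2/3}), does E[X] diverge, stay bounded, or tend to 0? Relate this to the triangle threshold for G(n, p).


Number of potential triangles: C(220, 3) = 1750540.
Each occurs with probability p³ ≈ (0.10976)³ ≈ 1.32231405e-03.
By linearity: E[X] = C(220, 3)·p³ ≈ 1750540 · 1.32231405e-03 ≈ 2314.763636.
Since α = 2/3 < 1, p = c/n^{2/3} ≫ 1/n is above the triangle threshold p ~ 1/n. Asymptotically E[X] ~ (c³/6)·n^{3(1−α)} = (4³/6)·n^{1} → ∞; triangles are abundant w.h.p.

E[X] ≈ 2314.763636; in regime p = Θ(1/n^{2/3}) E[X] diverges (above the triangle threshold p ~ 1/n).


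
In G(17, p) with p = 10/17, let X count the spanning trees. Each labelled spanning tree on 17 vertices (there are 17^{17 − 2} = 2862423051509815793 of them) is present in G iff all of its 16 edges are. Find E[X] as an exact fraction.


K_17 has 17^{17 − 2} = 2862423051509815793 labelled spanning trees.
For each such spanning tree H, let X_H = 1 if all 16 edges of H are present in G. Then P[X_H = 1] = p^{16} = (10/17)^{16} = 10000000000000000/48661191875666868481.
Summing the indicators: E[X] = Σ_H E[X_H] = 2862423051509815793 · p^{16} = 2862423051509815793 · 10000000000000000/48661191875666868481 = 10000000000000000/17.
Numerically: E[X] ≈ 5.882e+14.

E[X] = 2862423051509815793 · (10/17)^{16} = 10000000000000000/17 ≈ 5.882e+14.


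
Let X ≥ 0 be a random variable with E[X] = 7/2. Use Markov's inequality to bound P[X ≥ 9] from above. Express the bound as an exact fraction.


μ = E[X] = 7/2, a = 9.
Markov: P[X ≥ 9] ≤ μ/a = (7/2)/9 = 7/18.
Numerically: ≈ 0.389.
(Since a = 9 > μ = 3.500, the bound 7/18 is < 1 and informative.)

P[X ≥ 9] ≤ 7/18 ≈ 0.389.


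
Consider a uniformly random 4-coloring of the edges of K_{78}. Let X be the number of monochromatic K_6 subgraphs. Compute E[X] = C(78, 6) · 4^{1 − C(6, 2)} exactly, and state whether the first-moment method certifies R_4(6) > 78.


E[X] = C(78, 6) · 4^{1 − 15} = 256851595 · 4^{−14} = 256851595/268435456.
As a reduced fraction: E[X] = 256851595/268435456 ≈ 0.957.
Is E[X] < 1? YES.
Since E[X] < 1, there exists a 4-coloring of K_{78} with no monochromatic K_6; hence R_4(6) > 78.

E[X] = 256851595/268435456 ≈ 0.957; E[X] < 1, so R_4(6) > 78.


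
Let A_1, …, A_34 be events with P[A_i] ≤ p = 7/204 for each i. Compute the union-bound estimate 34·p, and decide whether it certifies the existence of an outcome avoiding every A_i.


Union bound: P[∪_{i=1}^{34} A_i] ≤ Σ_i P[A_i] ≤ 34·p = 34·(7/204) = 7/6.
Numerically: 7/6 ≈ 1.16667.
Is 7/6 < 1? NO.
Since the bound 7/6 is ≥ 1, the union bound is uninformative here; it does NOT by itself certify existence.

34·p = 7/6 ≈ 1.16667; existence NOT certified by the union bound.


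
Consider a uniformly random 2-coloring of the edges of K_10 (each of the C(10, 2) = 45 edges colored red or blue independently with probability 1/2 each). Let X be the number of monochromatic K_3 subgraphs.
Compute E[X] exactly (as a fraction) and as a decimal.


Let X = Σ_S X_S over the C(10, 3) = 120 subsets S of size 3, where X_S = 1 if the K_3 on S is monochromatic.
For a fixed S, the K_3 on S has C(3, 2) = 3 edges. P[all 3 edges red] = (1/2)^3, and likewise for blue, so P[monochromatic] = 2·(1/2)^3 = 2^{1 − 3} = 1/4.
By linearity: E[X] = C(10, 3) · 2^{1 − 3} = 120 · 1/4 = 30.
Numerically: E[X] ≈ 30.000.

E[X] = C(10,3)·2^(1−C(3,2)) = 30 ≈ 30.000.


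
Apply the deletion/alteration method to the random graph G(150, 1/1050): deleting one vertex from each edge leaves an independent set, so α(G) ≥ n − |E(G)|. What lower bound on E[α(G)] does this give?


E[|E(G)|] = C(150, 2)·p = 11175 · (1/1050) = 149/14.
E[α(G)] ≥ n − E[|E(G)|] = 150 − 149/14 = 1951/14.
Numerically: ≈ 139.3571.
(This is only a lower bound; the true E[α(G)] may be larger.)

E[α(G)] ≥ 1951/14 ≈ 139.3571.


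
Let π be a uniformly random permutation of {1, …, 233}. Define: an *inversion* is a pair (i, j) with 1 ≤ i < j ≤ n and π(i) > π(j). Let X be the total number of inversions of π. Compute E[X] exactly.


Write X = Σ X_I over the C(233, 2) = 27028 pairs i < j, with X_I the indicator of one inversion.
There are 27028 indicators.
For each fixed pair i < j, the values π(i) and π(j) are two distinct elements of {1, …, 233} in uniformly random order; by symmetry P[π(i) > π(j)] = 1/2.
By linearity: E[X] = 27028 · (1/2) = C(233, 2) · (1/2) = 27028/2 = 13514 ≈ 13514.00000.

E[X] = 13514 = 13514.00000.


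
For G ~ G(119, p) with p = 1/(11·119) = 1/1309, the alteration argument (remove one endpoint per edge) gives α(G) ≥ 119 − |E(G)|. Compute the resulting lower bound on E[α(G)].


E[|E(G)|] = C(119, 2)·p = 7021 · (1/1309) = 59/11.
E[α(G)] ≥ n − E[|E(G)|] = 119 − 59/11 = 1250/11.
Numerically: ≈ 113.636364.
(This is only a lower bound; the true E[α(G)] may be larger.)

E[α(G)] ≥ 1250/11 ≈ 113.636364.


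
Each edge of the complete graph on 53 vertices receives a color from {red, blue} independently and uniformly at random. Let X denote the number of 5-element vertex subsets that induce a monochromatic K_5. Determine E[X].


Let X = Σ_S X_S over the C(53, 5) = 2869685 subsets S of size 5, where X_S = 1 if the K_5 on S is monochromatic.
For a fixed S, the K_5 on S has C(5, 2) = 10 edges. P[all 10 edges red] = (1/2)^10, and likewise for blue, so P[monochromatic] = 2·(1/2)^10 = 2^{1 − 10} = 1/512.
Summing: E[X] = C(53, 5) · 2^{1 − 10} = 2869685 · 1/512 = 2869685/512.
Numerically: E[X] ≈ 5604.853516.

E[X] = C(53,5)·2^(1−C(5,2)) = 2869685/512 ≈ 5604.853516.


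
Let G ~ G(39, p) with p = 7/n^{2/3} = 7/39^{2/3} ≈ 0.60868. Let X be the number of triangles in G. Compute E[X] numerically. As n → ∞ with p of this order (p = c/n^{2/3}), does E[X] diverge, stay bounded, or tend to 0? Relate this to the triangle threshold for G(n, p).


Number of potential triangles: C(39, 3) = 9139.
Each occurs with probability p³ ≈ (0.60868)³ ≈ 2.2550953e-01.
By linearity: E[X] = C(39, 3)·p³ ≈ 9139 · 2.2550953e-01 ≈ 2060.93162.
Since α = 2/3 < 1, p = c/n^{2/3} ≫ 1/n is above the triangle threshold p ~ 1/n. Asymptotically E[X] ~ (c³/6)·n^{3(1−α)} = (7³/6)·n^{1} → ∞; triangles are abundant w.h.p.

E[X] ≈ 2060.93162; in regime p = Θ(1/n^{2/3}) E[X] diverges (above the triangle threshold p ~ 1/n).


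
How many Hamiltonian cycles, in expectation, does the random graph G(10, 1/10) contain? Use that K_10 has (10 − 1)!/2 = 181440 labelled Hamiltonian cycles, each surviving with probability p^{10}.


K_10 has (10 − 1)!/2 = 181440 labelled Hamiltonian cycles.
For each such Hamiltonian cycle H, let X_H = 1 if all 10 edges of H are present in G. Then P[X_H = 1] = p^{10} = (1/10)^{10} = 1/10000000000.
Summing the indicators: E[X] = Σ_H E[X_H] = 181440 · p^{10} = 181440 · 1/10000000000 = 567/31250000.
Numerically: E[X] ≈ 1.814e-05.

E[X] = 181440 · (1/10)^{10} = 567/31250000 ≈ 1.814e-05.


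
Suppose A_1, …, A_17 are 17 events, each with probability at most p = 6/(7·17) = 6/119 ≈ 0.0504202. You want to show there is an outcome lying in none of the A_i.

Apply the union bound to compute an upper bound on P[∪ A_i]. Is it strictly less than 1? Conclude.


Union bound: P[∪_{i=1}^{17} A_i] ≤ Σ_i P[A_i] ≤ 17·p = 17·(6/119) = 6/7.
Numerically: 6/7 ≈ 0.8571429.
Is 6/7 < 1? YES.
Since P[∪ A_i] ≤ 6/7 < 1, the complement has P[∩ A_i^c] ≥ 1 − 6/7 = 1/7 > 0, so some outcome avoids every A_i.

17·p = 6/7 ≈ 0.8571429; existence CERTIFIED by the union bound.


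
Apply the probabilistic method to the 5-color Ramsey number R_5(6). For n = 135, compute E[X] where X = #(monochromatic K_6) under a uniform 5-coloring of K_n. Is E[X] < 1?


E[X] = C(135, 6) · 5^{1 − 15} = 7511839335 · 5^{−14} = 7511839335/6103515625.
As a reduced fraction: E[X] = 1502367867/1220703125 ≈ 1.23074.
Is E[X] < 1? NO.
Since E[X] ≥ 1, the first-moment bound is inconclusive at n = 135; it does NOT by itself certify R_5(6) > 135.

E[X] = 1502367867/1220703125 ≈ 1.23074; E[X] ≥ 1; first-moment method inconclusive here.


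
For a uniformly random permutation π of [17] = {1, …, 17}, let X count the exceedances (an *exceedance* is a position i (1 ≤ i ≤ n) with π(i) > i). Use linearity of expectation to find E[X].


Write X = Σ_{i=1}^{17} X_i, where X_i = 1_{π(i) > i}.
For each fixed i, π(i) is uniform over {1, …, 17} (marginal of a uniform permutation), so P[π(i) > i] = (n − i)/n. Summing: Σ_{i=1}^{17} (n − i)/n = (0 + 1 + … + 16)/17 = 17(17 − 1)/(2·17) = (17 − 1)/2.
Hence E[X] = Σ_{i=1}^{17} (17 − i)/17 = 8 ≈ 8.0000.

E[X] = 8 = 8.0000.


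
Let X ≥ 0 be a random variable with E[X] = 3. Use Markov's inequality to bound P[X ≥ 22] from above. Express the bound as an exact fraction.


μ = E[X] = 3, a = 22.
Markov: P[X ≥ 22] ≤ μ/a = (3)/22 = 3/22.
Numerically: ≈ 0.136.
(Since a = 22 > μ = 3.000, the bound 3/22 is < 1 and informative.)

P[X ≥ 22] ≤ 3/22 ≈ 0.136.


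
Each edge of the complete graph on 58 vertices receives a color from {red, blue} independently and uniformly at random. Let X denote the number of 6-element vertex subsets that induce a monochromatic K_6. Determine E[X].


Let X = Σ_S X_S over the C(58, 6) = 40475358 subsets S of size 6, where X_S = 1 if the K_6 on S is monochromatic.
For a fixed S, the K_6 on S has C(6, 2) = 15 edges. P[all 15 edges red] = (1/2)^15, and likewise for blue, so P[monochromatic] = 2·(1/2)^15 = 2^{1 − 15} = 1/16384.
By linearity of expectation: E[X] = C(58, 6) · 2^{1 − 15} = 40475358 · 1/16384 = 20237679/8192.
Numerically: E[X] ≈ 2470.4198.

E[X] = C(58,6)·2^(1−C(6,2)) = 20237679/8192 ≈ 2470.4198.


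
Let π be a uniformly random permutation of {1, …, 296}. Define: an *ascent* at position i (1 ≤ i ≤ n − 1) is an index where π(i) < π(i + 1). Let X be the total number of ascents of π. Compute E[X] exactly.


Write X = Σ X_I over i = 1, …, 295, with X_I the indicator of one ascent.
There are 295 indicators.
For each fixed i, the pair (π(i), π(i+1)) is a uniformly random ordered pair of distinct values from {1, …, 296}; by symmetry P[π(i) < π(i+1)] = 1/2.
By linearity: E[X] = 295 · (1/2) = (296 − 1) · (1/2) = 295/2 ≈ 147.50000.

E[X] = 295/2 = 147.50000.


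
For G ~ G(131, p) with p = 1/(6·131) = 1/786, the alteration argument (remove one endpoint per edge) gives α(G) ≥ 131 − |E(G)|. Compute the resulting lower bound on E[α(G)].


E[|E(G)|] = C(131, 2)·p = 8515 · (1/786) = 65/6.
E[α(G)] ≥ n − E[|E(G)|] = 131 − 65/6 = 721/6.
Numerically: ≈ 120.16667.
(This is only a lower bound; the true E[α(G)] may be larger.)

E[α(G)] ≥ 721/6 ≈ 120.16667.


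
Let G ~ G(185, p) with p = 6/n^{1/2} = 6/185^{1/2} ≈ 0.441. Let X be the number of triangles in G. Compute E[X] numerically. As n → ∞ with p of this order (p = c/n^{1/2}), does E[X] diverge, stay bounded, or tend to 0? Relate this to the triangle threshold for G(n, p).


Number of potential triangles: C(185, 3) = 1038220.
Each occurs with probability p³ ≈ (0.441)³ ≈ 8.58413e-02.
By linearity: E[X] = C(185, 3)·p³ ≈ 1038220 · 8.58413e-02 ≈ 89122.128.
Since α = 1/2 < 1, p = c/n^{1/2} ≫ 1/n is above the triangle threshold p ~ 1/n. Asymptotically E[X] ~ (c³/6)·n^{3(1−α)} = (6³/6)·n^{1.5} → ∞; triangles are abundant w.h.p.

E[X] ≈ 89122.128; in regime p = Θ(1/n^{1/2}) E[X] diverges (above the triangle threshold p ~ 1/n).


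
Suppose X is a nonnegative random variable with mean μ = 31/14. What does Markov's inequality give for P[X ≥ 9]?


μ = E[X] = 31/14, a = 9.
Markov: P[X ≥ 9] ≤ μ/a = (31/14)/9 = 31/126.
Numerically: ≈ 0.246032.
(Since a = 9 > μ = 2.214286, the bound 31/126 is < 1 and informative.)

P[X ≥ 9] ≤ 31/126 ≈ 0.246032.


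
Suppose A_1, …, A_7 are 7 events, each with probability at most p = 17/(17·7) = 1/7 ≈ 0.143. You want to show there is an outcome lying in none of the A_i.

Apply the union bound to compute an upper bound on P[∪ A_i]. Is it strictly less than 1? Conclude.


Union bound: P[∪_{i=1}^{7} A_i] ≤ Σ_i P[A_i] ≤ 7·p = 7·(1/7) = 1.
Numerically: 1 ≈ 1.000.
Is 1 < 1? NO.
Since the bound 1 is ≥ 1, the union bound is uninformative here; it does NOT by itself certify existence.

7·p = 1 ≈ 1.000; existence NOT certified by the union bound.


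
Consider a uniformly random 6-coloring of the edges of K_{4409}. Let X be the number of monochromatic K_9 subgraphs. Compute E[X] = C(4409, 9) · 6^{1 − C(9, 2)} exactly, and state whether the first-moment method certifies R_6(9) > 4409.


E[X] = C(4409, 9) · 6^{1 − 36} = 1720875732988608787686577131 · 6^{−35} = 1720875732988608787686577131/1719070799748422591028658176.
As a reduced fraction: E[X] = 573625244329536262562192377/573023599916140863676219392 ≈ 1.001050.
Is E[X] < 1? NO.
Since E[X] ≥ 1, the first-moment bound is inconclusive at n = 4409; it does NOT by itself certify R_6(9) > 4409.

E[X] = 573625244329536262562192377/573023599916140863676219392 ≈ 1.001050; E[X] ≥ 1; first-moment method inconclusive here.


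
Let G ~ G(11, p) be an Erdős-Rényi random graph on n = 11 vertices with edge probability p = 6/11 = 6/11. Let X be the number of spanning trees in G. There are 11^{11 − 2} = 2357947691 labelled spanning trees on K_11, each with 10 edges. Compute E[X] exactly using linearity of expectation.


K_11 has 11^{11 − 2} = 2357947691 labelled spanning trees.
For each such spanning tree H, let X_H = 1 if all 10 edges of H are present in G. Then P[X_H = 1] = p^{10} = (6/11)^{10} = 60466176/25937424601.
Summing the indicators: E[X] = Σ_H E[X_H] = 2357947691 · p^{10} = 2357947691 · 60466176/25937424601 = 60466176/11.
Numerically: E[X] ≈ 5.5e+06.

E[X] = 2357947691 · (6/11)^{10} = 60466176/11 ≈ 5.5e+06.


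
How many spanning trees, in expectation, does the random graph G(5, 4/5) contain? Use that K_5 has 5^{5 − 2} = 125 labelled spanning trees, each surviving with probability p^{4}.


K_5 has 5^{5 − 2} = 125 labelled spanning trees.
For each such spanning tree H, let X_H = 1 if all 4 edges of H are present in G. Then P[X_H = 1] = p^{4} = (4/5)^{4} = 256/625.
By linearity of expectation: E[X] = Σ_H E[X_H] = 125 · p^{4} = 125 · 256/625 = 256/5.
Numerically: E[X] ≈ 51.2.

E[X] = 125 · (4/5)^{4} = 256/5 ≈ 51.2.


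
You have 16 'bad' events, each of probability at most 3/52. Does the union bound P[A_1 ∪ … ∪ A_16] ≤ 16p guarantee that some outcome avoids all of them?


Union bound: P[∪_{i=1}^{16} A_i] ≤ Σ_i P[A_i] ≤ 16·p = 16·(3/52) = 12/13.
Numerically: 12/13 ≈ 0.9230769.
Is 12/13 < 1? YES.
Since P[∪ A_i] ≤ 12/13 < 1, the complement has P[∩ A_i^c] ≥ 1 − 12/13 = 1/13 > 0, so some outcome avoids every A_i.

16·p = 12/13 ≈ 0.9230769; existence CERTIFIED by the union bound.


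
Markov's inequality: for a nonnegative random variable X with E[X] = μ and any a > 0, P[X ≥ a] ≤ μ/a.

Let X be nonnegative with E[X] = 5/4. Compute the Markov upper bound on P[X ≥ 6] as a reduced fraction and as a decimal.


μ = E[X] = 5/4, a = 6.
Markov: P[X ≥ 6] ≤ μ/a = (5/4)/6 = 5/24.
Numerically: ≈ 0.20833.
(Since a = 6 > μ = 1.25000, the bound 5/24 is < 1 and informative.)

P[X ≥ 6] ≤ 5/24 ≈ 0.20833.


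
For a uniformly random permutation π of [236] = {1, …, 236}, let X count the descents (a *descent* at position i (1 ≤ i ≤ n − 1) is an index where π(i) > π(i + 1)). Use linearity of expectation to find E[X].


Write X = Σ X_I over i = 1, …, 235, with X_I the indicator of one descent.
There are 235 indicators.
For each fixed i, the pair (π(i), π(i+1)) is a uniformly random ordered pair of distinct values from {1, …, 236}; by symmetry P[π(i) > π(i+1)] = 1/2.
By linearity: E[X] = 235 · (1/2) = (236 − 1) · (1/2) = 235/2 ≈ 117.500000.

E[X] = 235/2 = 117.500000.


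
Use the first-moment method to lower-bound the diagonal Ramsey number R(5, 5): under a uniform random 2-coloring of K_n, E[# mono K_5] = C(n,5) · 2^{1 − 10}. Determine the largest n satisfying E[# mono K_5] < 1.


We need C(n, 5) · 2^{1 − 10} < 1, i.e. C(n, 5) < 2^{10 − 1} = 512.
Check values of n near the boundary:
  n = 5: C(5, 5) = 1; 1 < 512? YES
  n = 6: C(6, 5) = 6; 6 < 512? YES
  n = 7: C(7, 5) = 21; 21 < 512? YES
  n = 8: C(8, 5) = 56; 56 < 512? YES
  n = 9: C(9, 5) = 126; 126 < 512? YES
  n = 10: C(10, 5) = 252; 252 < 512? YES
  n = 11: C(11, 5) = 462; 462 < 512? YES
  n = 12: C(12, 5) = 792; 792 < 512? NO
  n = 13: C(13, 5) = 1287; 1287 < 512? NO
  n = 14: C(14, 5) = 2002; 2002 < 512? NO
The largest n with C(n, 5) < 512 is n = 11 (where E[X] = 231/256 ≈ 0.902344). Hence R(5, 5) > 11, i.e. R(5, 5) ≥ 12.

Largest n = 11; hence R(5, 5) > 11.
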